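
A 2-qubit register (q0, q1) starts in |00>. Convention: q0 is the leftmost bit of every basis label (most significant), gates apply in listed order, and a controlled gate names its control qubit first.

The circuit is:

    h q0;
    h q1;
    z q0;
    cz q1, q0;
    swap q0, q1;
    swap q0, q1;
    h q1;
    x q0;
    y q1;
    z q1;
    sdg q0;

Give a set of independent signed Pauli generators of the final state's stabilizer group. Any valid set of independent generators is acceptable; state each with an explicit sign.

One valid set of independent stabilizer generators is +XY, +ZZ (any independent generating set of the same group is equally correct). Key observation: the block from step 5 through step 6 cancels to the identity and can be dropped.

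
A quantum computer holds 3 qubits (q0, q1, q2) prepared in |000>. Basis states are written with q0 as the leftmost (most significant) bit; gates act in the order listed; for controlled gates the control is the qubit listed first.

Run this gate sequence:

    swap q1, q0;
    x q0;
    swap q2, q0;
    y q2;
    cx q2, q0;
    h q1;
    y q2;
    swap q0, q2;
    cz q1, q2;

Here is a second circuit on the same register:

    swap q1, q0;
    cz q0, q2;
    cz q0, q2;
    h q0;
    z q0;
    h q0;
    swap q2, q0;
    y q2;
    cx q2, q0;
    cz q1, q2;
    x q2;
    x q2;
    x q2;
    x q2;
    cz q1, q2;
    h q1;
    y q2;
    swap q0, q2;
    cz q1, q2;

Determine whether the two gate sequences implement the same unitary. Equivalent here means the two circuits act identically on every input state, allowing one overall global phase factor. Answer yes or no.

Yes, they are equivalent — the unitaries differ by at most a global phase.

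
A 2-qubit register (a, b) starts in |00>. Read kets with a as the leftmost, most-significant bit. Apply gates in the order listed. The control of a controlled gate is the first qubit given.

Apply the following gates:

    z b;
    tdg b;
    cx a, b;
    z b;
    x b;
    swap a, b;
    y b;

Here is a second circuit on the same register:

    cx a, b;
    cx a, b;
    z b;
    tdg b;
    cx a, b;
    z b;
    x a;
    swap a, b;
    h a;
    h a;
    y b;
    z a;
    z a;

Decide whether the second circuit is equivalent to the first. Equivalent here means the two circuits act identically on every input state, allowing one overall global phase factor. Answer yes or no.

No, they are not equivalent — no single phase factor reconciles the two unitaries.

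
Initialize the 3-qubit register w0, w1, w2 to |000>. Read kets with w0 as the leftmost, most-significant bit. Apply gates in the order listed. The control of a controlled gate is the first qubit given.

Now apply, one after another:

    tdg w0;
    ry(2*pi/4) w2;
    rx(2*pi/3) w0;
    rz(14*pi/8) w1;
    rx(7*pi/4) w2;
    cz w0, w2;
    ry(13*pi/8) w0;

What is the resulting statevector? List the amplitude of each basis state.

After the circuit, the state carries amplitude sqrt(2)*I*sqrt(1/2 - sqrt(2)/4)*exp(-7*I*pi/8)*cos(3*pi/16)/4 + sqrt(2)*sqrt(sqrt(2)/4 + 1/2)*exp(-7*I*pi/8)*cos(3*pi/16)/4 + sqrt(6)*sqrt(1/2 - sqrt(2)/4)*exp(-7*I*pi/8)*sin(3*pi/16)/4 - sqrt(6)*I*sqrt(sqrt(2)/4 + 1/2)*exp(-7*I*pi/8)*sin(3*pi/16)/4 on |000>, sqrt(6)*I*sqrt(sqrt(2)/4 + 1/2)*exp(-7*I*pi/8)*sin(3*pi/16)/4 + sqrt(2)*I*sqrt(1/2 - sqrt(2)/4)*exp(-7*I*pi/8)*cos(3*pi/16)/4 + sqrt(2)*sqrt(sqrt(2)/4 + 1/2)*exp(-7*I*pi/8)*cos(3*pi/16)/4 - sqrt(6)*sqrt(1/2 - sqrt(2)/4)*exp(-7*I*pi/8)*sin(3*pi/16)/4 on |001>, 0 on |010>, 0 on |011>, sqrt(6)*sqrt(1/2 - sqrt(2)/4)*exp(-7*I*pi/8)*cos(3*pi/16)/4 - sqrt(2)*I*sqrt(1/2 - sqrt(2)/4)*exp(-7*I*pi/8)*sin(3*pi/16)/4 - sqrt(2)*sqrt(sqrt(2)/4 + 1/2)*exp(-7*I*pi/8)*sin(3*pi/16)/4 - sqrt(6)*I*sqrt(sqrt(2)/4 + 1/2)*exp(-7*I*pi/8)*cos(3*pi/16)/4 on |100>, sqrt(6)*I*sqrt(sqrt(2)/4 + 1/2)*exp(-7*I*pi/8)*cos(3*pi/16)/4 - sqrt(2)*I*sqrt(1/2 - sqrt(2)/4)*exp(-7*I*pi/8)*sin(3*pi/16)/4 - sqrt(2)*sqrt(sqrt(2)/4 + 1/2)*exp(-7*I*pi/8)*sin(3*pi/16)/4 - sqrt(6)*sqrt(1/2 - sqrt(2)/4)*exp(-7*I*pi/8)*cos(3*pi/16)/4 on |101>, 0 on |110>, 0 on |111>.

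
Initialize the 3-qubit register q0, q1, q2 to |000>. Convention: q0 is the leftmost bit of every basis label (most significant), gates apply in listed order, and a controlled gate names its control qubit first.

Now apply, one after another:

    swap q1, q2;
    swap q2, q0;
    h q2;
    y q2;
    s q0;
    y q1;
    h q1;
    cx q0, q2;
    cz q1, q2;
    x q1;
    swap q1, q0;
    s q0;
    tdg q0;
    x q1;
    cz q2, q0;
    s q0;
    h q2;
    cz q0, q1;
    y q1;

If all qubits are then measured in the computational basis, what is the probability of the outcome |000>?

Outcome |000> occurs with probability 1/2.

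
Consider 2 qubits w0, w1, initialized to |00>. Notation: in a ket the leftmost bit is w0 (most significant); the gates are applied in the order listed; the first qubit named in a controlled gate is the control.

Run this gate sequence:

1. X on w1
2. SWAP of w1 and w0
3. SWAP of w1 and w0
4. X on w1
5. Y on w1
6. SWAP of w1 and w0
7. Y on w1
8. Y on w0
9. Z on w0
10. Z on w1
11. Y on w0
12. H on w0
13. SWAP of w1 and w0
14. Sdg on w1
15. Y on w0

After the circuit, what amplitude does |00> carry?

The final state's coefficient on |00> equals -sqrt(2)*I/2.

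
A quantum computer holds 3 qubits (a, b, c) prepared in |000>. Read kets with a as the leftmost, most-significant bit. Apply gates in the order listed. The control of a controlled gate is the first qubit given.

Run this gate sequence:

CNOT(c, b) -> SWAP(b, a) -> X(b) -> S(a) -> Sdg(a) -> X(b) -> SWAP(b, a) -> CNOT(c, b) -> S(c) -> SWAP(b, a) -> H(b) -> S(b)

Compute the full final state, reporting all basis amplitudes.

After the circuit, the state carries amplitude sqrt(2)/2 on |000>, sqrt(2)*I/2 on |010>, and 0 on every other basis state. Key observation: gates 1-8 undo each other exactly, leaving only the rest of the circuit to track.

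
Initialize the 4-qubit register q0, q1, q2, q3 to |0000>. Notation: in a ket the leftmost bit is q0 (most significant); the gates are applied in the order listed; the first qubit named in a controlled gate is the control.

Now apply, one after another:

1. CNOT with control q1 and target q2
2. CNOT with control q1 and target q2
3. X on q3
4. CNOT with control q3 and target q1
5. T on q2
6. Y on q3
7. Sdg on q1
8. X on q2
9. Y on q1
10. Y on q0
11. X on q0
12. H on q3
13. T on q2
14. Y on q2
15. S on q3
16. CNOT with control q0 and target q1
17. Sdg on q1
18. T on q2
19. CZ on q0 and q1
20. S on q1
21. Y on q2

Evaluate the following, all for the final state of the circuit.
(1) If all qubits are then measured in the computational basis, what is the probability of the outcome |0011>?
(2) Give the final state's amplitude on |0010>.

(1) The probability of measuring |0011> is 1/2. Key observation: steps 1-2 multiply out to the identity, so the circuit reduces to the remaining gates.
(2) |0010> carries amplitude -sqrt(2)*exp(I*pi/4)/2 in the final state.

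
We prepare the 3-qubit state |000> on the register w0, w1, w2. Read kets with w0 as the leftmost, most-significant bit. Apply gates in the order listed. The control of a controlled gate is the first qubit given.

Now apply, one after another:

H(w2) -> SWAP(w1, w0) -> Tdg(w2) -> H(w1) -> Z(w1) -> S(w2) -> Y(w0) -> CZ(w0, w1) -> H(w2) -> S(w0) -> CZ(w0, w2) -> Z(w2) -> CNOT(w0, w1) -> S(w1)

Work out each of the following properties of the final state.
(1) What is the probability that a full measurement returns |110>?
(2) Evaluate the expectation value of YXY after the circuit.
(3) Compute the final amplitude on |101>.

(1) The probability of measuring |110> is sqrt(2)/8 + 1/4.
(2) The observable YXY averages to 0.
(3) The amplitude on |101> is sqrt(2)*(-1 + exp(I*pi/4))/4.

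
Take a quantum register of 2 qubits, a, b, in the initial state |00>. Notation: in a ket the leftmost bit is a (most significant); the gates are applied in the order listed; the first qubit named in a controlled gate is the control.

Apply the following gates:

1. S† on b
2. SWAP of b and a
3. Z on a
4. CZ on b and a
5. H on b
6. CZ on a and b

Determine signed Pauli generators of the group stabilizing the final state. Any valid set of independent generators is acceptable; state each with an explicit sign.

The final state is stabilized by the group generated by +IX, +ZI; other independent generating sets are equally valid.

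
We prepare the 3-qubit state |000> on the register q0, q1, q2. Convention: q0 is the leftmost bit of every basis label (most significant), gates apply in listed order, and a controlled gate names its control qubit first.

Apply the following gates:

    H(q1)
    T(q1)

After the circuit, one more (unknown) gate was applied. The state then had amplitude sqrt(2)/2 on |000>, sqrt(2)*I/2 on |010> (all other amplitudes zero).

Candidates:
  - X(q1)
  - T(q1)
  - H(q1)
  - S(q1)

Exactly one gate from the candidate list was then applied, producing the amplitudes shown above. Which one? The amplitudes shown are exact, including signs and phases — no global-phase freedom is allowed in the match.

It was T(q1) that produced the state shown.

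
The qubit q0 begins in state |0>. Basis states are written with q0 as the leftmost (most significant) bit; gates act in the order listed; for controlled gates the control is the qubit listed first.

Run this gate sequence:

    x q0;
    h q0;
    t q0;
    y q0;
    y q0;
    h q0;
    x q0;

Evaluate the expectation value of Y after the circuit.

The observable Y averages to -sqrt(2)/2.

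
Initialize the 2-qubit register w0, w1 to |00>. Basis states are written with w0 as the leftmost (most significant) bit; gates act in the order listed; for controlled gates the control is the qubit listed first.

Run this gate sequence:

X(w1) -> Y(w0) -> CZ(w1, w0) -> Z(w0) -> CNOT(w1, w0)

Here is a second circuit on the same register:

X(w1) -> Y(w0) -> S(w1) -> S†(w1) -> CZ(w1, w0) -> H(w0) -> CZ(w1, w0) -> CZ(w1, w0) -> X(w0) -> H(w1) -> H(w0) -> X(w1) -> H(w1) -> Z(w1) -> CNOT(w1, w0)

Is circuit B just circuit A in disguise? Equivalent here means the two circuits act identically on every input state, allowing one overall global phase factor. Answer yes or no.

Yes, they are equivalent — the unitaries differ by at most a global phase.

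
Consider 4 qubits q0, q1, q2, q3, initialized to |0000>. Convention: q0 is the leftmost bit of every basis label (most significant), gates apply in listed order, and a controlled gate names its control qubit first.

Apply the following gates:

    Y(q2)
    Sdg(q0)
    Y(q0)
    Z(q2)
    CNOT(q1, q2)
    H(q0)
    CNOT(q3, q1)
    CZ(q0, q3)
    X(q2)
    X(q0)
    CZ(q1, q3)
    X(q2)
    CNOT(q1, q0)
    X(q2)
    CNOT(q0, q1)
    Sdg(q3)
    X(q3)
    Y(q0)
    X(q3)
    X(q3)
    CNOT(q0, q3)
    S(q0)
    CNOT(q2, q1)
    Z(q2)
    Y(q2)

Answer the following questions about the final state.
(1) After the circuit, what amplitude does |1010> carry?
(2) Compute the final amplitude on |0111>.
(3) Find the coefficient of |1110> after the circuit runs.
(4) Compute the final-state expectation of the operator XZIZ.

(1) |1010> carries amplitude sqrt(2)*I/2 in the final state.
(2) The amplitude on |0111> is sqrt(2)/2.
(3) The amplitude on |1110> is 0.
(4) In the final state, XZIZ has expectation 0.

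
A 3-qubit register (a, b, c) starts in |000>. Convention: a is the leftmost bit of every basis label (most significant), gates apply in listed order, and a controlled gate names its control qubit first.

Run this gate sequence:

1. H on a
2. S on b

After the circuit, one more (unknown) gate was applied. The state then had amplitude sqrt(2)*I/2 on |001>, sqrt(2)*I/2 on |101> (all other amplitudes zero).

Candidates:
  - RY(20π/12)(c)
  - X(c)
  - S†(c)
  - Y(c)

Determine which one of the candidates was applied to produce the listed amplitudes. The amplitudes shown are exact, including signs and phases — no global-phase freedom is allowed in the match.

It was Y(c) that produced the state shown.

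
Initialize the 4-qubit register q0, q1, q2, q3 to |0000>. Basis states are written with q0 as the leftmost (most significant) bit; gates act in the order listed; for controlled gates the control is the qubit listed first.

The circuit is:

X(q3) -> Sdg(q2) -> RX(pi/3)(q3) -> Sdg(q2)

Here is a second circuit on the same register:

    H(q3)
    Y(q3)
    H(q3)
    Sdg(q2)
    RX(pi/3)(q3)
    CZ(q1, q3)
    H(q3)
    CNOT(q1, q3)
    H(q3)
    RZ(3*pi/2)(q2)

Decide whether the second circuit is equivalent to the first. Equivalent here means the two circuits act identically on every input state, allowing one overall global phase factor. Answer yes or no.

No, they are not equivalent — no single phase factor reconciles the two unitaries.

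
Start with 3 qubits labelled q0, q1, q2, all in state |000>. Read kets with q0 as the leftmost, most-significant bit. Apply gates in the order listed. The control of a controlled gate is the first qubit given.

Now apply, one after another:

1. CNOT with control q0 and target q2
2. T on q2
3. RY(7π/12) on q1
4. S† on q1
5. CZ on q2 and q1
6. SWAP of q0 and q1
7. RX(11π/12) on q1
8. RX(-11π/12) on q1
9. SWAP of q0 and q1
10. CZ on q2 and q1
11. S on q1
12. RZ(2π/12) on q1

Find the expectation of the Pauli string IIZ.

The observable IIZ averages to 1. Key observation: gates 4-11 undo each other exactly, leaving only the rest of the circuit to track.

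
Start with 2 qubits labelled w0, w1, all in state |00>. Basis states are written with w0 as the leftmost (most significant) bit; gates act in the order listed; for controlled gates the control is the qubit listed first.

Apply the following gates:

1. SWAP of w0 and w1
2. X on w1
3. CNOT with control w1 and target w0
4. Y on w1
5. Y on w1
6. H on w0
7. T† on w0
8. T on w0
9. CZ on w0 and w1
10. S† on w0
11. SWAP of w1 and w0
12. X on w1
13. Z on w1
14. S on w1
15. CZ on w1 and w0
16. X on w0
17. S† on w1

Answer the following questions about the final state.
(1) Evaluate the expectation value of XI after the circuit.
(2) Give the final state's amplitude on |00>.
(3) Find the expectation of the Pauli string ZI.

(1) The expectation value of XI is 0.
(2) |00> carries amplitude -sqrt(2)*I/2 in the final state.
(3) In the final state, ZI has expectation 1.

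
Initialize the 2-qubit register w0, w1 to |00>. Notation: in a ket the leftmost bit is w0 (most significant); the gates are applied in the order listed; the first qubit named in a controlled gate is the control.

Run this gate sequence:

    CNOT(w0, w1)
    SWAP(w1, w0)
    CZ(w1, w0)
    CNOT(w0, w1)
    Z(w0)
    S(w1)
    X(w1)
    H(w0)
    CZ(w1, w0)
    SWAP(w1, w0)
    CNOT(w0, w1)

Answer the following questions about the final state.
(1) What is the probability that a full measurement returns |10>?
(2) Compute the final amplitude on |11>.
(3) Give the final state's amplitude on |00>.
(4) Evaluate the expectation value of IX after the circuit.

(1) A full measurement returns |10> with probability 1/2.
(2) The amplitude on |11> is sqrt(2)/2.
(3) |00> carries amplitude 0 in the final state.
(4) The observable IX averages to -1.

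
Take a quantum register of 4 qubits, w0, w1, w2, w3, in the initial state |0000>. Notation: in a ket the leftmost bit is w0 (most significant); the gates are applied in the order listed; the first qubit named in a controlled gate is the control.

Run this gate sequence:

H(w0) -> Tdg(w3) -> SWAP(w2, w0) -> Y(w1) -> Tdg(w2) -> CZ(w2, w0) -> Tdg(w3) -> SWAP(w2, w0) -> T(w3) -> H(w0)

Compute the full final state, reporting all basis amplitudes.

The final amplitudes are exp(I*pi/4)/2 + I/2 on |0100>, -exp(I*pi/4)/2 + I/2 on |1100>, and 0 on every other basis state.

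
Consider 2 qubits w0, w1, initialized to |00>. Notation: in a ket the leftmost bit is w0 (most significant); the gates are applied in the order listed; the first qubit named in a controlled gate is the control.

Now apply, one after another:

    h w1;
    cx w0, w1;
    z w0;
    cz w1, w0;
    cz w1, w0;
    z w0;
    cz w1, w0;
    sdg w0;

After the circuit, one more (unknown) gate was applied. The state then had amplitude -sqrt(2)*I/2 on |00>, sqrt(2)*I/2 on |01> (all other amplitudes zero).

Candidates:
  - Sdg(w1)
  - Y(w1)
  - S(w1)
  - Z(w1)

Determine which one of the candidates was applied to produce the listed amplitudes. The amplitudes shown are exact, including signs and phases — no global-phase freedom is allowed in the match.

The unique candidate consistent with the amplitudes is Y(w1). Key observation: gates 3-6 undo each other exactly, leaving only the rest of the circuit to track.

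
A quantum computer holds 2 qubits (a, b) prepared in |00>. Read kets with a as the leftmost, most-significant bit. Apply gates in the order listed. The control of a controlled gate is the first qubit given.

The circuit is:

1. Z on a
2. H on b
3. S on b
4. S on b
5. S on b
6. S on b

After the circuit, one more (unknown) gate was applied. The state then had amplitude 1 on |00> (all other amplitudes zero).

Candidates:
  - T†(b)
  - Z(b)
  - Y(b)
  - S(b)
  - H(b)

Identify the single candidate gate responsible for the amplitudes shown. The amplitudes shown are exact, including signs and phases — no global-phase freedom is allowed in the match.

The applied gate was H(b). Key observation: steps 3-6 multiply out to the identity, so the circuit reduces to the remaining gates.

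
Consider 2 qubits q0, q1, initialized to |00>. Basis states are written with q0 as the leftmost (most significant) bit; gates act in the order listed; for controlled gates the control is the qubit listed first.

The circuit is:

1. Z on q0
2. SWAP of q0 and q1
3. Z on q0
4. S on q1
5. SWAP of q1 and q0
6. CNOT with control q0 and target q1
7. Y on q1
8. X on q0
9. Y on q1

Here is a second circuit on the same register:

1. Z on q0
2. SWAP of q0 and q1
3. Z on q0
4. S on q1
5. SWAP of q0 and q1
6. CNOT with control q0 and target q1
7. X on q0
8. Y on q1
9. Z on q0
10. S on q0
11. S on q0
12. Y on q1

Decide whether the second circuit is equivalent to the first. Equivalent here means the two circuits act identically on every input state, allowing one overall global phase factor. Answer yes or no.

Yes — the two circuits implement the same unitary up to a global phase.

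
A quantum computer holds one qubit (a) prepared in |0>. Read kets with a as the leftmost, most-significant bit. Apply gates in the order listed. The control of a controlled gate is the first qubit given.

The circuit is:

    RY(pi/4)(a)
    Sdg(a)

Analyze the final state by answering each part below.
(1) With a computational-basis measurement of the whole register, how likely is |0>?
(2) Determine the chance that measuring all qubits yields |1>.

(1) A full measurement returns |0> with probability sqrt(2)/4 + 1/2.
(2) A full measurement returns |1> with probability 1/2 - sqrt(2)/4.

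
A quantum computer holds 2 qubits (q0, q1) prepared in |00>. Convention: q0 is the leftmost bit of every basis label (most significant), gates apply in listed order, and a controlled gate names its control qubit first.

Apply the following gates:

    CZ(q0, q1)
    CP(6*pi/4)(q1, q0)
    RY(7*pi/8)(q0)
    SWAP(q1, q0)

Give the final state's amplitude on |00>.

The final state's coefficient on |00> equals cos(7*pi/16).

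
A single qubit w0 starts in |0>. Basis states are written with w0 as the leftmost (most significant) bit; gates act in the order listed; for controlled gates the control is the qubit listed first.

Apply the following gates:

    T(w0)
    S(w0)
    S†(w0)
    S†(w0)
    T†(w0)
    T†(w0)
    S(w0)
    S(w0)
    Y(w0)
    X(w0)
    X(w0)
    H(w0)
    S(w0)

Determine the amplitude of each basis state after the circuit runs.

After the circuit, the state carries amplitude sqrt(2)*I/2 on |0>, sqrt(2)/2 on |1>.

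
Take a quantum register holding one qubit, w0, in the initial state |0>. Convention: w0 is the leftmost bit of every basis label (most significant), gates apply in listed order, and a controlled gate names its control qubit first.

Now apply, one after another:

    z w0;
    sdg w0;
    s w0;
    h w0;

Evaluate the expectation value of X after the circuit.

The observable X averages to 1.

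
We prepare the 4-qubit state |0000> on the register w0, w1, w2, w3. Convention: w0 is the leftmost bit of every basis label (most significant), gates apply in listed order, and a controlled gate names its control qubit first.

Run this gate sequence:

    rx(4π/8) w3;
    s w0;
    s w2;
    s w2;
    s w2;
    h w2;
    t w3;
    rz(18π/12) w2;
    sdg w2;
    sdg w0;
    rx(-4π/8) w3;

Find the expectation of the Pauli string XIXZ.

The expectation value of XIXZ is 0.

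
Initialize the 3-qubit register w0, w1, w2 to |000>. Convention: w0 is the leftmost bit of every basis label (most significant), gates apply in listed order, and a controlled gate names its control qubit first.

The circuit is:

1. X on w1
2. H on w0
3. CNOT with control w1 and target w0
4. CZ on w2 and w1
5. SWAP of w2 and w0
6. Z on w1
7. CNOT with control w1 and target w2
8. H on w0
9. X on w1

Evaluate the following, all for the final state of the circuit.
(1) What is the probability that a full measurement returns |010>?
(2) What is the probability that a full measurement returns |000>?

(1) The probability of measuring |010> is 0.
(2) Outcome |000> occurs with probability 1/4.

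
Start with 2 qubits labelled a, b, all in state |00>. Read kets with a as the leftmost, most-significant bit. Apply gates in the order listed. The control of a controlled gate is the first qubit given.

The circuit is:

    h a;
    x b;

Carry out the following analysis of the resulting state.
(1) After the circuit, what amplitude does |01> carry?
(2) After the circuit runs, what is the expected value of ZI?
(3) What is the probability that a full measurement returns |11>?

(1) |01> carries amplitude sqrt(2)/2 in the final state.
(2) The expectation value of ZI is 0.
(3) A full measurement returns |11> with probability 1/2.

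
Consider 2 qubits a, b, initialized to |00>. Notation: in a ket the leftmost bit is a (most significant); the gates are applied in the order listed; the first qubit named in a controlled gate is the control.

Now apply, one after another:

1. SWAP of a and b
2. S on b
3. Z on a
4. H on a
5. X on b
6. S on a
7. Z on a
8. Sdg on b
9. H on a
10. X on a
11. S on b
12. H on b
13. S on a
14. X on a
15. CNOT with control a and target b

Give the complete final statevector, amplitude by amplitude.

The final amplitudes are sqrt(2)*(1 + I)/4 on |00>, sqrt(2)*(-1 - I)/4 on |01>, sqrt(2)*(-1 - I)/4 on |10>, sqrt(2)*(1 + I)/4 on |11>.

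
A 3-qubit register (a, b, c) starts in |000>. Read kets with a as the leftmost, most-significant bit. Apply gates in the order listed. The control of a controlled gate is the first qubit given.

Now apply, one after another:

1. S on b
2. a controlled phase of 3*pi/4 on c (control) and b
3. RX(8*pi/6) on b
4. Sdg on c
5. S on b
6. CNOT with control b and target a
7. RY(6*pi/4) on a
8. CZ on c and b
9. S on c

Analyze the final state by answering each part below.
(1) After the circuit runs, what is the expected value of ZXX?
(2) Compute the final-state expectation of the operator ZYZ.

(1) The expectation value of ZXX is 0.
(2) The observable ZYZ averages to 0.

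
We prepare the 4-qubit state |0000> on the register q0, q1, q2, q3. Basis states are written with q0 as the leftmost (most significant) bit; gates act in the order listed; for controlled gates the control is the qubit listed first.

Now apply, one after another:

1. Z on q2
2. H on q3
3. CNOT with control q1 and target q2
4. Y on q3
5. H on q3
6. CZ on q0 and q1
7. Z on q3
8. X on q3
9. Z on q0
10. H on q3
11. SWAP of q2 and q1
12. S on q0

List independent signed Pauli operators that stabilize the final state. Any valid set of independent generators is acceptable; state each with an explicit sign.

The stabilizer group can be generated by +IIIX, +ZIII, +IZII, +IIZI, among other valid generating sets.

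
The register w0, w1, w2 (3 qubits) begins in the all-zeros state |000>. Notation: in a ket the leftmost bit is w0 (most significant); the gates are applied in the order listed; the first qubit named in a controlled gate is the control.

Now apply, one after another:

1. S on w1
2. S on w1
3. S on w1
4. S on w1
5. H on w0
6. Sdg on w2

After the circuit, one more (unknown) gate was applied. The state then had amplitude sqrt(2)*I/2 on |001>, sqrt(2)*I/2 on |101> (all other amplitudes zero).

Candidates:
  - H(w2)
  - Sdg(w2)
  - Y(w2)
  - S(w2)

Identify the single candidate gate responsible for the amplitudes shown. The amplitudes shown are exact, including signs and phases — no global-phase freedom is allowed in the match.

The applied gate was Y(w2). Key observation: the block from step 1 through step 4 cancels to the identity and can be dropped.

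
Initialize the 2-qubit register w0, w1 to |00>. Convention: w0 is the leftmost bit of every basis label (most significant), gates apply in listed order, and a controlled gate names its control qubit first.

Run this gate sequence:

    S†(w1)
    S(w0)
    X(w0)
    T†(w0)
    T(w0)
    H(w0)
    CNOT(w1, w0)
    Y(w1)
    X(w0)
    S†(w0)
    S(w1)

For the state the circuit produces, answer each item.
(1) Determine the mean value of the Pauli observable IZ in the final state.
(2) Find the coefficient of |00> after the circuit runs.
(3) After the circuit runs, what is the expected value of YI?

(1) In the final state, IZ has expectation -1.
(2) The final state's coefficient on |00> equals 0.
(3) The expectation value of YI is 1.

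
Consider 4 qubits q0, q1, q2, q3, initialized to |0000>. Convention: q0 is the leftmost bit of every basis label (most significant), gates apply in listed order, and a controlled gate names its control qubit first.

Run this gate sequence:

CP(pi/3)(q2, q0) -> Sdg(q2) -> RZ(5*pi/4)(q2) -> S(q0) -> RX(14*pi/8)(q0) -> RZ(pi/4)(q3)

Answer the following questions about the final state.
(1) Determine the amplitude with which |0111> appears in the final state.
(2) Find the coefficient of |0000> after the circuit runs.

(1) The final state's coefficient on |0111> equals 0.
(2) The final state's coefficient on |0000> equals sqrt(sqrt(2) + 2)*exp(I*pi/4)/2.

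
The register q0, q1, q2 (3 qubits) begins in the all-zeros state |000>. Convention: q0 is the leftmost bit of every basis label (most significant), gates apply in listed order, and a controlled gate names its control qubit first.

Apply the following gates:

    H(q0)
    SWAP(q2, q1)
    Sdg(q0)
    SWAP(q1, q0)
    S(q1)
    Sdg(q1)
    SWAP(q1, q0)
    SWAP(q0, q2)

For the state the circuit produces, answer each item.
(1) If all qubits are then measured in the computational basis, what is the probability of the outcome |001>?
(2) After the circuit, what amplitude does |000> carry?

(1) Outcome |001> occurs with probability 1/2. Key observation: the block from step 4 through step 7 cancels to the identity and can be dropped.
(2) The amplitude on |000> is sqrt(2)/2.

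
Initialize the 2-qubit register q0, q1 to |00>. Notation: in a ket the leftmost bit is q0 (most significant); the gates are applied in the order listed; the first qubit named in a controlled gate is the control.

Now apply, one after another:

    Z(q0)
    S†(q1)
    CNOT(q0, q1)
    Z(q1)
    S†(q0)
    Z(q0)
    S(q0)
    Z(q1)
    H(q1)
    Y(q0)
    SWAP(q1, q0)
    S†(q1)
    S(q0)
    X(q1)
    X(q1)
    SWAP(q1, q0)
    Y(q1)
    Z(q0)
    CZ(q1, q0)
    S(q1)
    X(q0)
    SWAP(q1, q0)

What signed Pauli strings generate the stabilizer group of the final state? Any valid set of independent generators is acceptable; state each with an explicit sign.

One valid set of independent stabilizer generators is +XI, +IZ (any independent generating set of the same group is equally correct).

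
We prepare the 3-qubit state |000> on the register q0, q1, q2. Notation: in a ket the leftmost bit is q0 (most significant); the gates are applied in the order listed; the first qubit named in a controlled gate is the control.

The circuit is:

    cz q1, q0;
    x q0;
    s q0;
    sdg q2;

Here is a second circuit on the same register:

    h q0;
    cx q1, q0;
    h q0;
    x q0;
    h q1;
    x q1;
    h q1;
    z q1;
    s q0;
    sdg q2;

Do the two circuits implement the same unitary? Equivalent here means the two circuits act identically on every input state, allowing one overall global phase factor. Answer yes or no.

Yes: on every input state the two circuits agree up to one overall phase factor.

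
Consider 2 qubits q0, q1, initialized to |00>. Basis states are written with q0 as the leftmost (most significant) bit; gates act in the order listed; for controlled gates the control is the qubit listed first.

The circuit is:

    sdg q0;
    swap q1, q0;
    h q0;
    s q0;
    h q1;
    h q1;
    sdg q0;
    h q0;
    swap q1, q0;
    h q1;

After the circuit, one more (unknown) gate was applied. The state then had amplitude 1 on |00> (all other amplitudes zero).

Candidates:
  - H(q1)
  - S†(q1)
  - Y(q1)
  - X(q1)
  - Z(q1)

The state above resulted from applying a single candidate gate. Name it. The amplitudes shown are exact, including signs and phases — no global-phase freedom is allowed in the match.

The applied gate was H(q1). Key observation: gates 3-8 undo each other exactly, leaving only the rest of the circuit to track.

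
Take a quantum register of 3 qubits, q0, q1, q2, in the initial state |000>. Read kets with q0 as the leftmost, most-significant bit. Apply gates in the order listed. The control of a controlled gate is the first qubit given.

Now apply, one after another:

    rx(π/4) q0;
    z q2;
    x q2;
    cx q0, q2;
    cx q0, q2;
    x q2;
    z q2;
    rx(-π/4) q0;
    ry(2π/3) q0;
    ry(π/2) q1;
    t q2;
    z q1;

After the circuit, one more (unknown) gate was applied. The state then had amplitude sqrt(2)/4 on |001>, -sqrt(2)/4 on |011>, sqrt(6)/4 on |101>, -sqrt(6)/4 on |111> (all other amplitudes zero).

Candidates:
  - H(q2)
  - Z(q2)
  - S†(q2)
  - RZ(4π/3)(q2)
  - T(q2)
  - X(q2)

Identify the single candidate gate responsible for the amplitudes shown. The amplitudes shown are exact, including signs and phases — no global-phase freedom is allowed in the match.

It was X(q2) that produced the state shown. Key observation: the block from step 1 through step 8 cancels to the identity and can be dropped.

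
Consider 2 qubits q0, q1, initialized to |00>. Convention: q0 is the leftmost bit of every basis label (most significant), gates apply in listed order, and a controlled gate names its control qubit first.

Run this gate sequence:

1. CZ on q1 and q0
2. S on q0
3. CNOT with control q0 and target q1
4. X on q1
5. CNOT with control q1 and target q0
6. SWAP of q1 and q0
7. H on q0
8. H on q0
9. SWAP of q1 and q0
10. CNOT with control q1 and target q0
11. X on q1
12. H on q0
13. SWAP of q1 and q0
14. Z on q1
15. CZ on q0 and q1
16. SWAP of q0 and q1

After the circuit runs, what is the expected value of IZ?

In the final state, IZ has expectation 1. Key observation: the block from step 4 through step 11 cancels to the identity and can be dropped.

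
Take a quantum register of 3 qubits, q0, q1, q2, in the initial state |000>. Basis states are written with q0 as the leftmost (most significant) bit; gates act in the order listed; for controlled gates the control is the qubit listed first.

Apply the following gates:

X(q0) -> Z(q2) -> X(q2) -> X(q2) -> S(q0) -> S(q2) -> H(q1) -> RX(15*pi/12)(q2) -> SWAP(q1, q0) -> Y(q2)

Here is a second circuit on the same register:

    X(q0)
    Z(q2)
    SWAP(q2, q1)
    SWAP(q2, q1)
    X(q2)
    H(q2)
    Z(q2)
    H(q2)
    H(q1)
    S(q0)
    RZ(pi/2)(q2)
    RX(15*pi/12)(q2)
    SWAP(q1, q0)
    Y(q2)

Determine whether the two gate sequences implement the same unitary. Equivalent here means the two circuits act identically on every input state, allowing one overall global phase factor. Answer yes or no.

Yes: on every input state the two circuits agree up to one overall phase factor.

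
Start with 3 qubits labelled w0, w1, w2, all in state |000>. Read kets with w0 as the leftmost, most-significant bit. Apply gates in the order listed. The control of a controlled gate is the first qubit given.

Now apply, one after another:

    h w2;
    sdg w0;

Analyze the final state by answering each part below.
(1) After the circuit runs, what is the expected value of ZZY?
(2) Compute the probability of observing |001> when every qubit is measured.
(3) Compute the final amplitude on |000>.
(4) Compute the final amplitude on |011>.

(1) The expectation value of ZZY is 0.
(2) A full measurement returns |001> with probability 1/2.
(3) The amplitude on |000> is sqrt(2)/2.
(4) The amplitude on |011> is 0.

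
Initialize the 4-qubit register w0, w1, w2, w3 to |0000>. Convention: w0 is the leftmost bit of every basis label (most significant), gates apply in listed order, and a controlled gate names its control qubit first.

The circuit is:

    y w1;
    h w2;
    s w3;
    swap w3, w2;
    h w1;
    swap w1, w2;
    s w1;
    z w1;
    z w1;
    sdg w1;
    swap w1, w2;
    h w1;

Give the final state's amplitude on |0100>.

The amplitude on |0100> is sqrt(2)*I/2. Key observation: steps 5-12 multiply out to the identity, so the circuit reduces to the remaining gates.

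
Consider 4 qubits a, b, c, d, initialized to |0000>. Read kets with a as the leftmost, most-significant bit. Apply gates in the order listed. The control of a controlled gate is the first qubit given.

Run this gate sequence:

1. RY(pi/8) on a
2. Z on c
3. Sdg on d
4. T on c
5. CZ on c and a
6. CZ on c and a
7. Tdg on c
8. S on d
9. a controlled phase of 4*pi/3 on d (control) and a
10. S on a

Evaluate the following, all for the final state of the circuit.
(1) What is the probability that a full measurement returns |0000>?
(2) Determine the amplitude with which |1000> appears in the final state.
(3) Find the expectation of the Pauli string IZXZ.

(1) A full measurement returns |0000> with probability cos(pi/16)**2. Key observation: steps 3-8 multiply out to the identity, so the circuit reduces to the remaining gates.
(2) The amplitude on |1000> is I*sin(pi/16).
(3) In the final state, IZXZ has expectation 0.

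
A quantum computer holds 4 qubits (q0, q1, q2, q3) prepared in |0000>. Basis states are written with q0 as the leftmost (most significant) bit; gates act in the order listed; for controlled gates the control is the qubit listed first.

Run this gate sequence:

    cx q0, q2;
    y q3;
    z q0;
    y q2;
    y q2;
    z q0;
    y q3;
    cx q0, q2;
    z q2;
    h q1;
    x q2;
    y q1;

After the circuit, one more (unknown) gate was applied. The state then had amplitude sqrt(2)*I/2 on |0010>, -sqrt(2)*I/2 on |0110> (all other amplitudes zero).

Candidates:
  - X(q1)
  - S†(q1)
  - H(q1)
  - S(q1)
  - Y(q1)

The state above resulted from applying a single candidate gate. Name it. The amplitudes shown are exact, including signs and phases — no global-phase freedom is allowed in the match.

It was X(q1) that produced the state shown. Key observation: the block from step 1 through step 8 cancels to the identity and can be dropped.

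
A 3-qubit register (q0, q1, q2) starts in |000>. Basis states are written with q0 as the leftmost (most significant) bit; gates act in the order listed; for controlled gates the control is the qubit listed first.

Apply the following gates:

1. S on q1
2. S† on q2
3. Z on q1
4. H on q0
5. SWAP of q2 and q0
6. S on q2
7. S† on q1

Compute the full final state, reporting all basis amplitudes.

The final amplitudes are sqrt(2)/2 on |000>, sqrt(2)*I/2 on |001>, and 0 on every other basis state.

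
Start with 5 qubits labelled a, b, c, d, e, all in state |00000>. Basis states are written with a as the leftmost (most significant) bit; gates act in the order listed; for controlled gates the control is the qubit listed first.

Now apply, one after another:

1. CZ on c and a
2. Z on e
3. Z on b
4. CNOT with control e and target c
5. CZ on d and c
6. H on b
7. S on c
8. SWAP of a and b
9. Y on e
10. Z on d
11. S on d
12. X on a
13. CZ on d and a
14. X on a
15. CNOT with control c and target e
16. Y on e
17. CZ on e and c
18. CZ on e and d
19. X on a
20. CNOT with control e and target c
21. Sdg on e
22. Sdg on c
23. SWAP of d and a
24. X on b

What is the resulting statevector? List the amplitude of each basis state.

The final amplitudes are sqrt(2)/2 on |01000>, sqrt(2)/2 on |01010>, and 0 on every other basis state.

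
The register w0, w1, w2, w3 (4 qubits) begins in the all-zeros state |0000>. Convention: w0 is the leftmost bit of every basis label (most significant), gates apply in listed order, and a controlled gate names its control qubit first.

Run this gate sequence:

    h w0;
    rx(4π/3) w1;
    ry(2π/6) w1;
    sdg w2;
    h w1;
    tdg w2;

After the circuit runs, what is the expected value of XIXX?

The observable XIXX averages to 0.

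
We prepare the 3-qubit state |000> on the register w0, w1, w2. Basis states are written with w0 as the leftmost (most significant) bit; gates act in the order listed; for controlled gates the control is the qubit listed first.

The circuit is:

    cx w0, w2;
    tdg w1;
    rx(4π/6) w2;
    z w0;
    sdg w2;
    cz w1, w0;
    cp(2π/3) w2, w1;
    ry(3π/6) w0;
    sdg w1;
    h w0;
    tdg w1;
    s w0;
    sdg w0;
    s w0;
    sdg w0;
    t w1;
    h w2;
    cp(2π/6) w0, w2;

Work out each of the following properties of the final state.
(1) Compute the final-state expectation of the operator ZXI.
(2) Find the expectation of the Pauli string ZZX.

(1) The observable ZXI averages to 0. Key observation: steps 11-16 multiply out to the identity, so the circuit reduces to the remaining gates.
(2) The observable ZZX averages to -1/2.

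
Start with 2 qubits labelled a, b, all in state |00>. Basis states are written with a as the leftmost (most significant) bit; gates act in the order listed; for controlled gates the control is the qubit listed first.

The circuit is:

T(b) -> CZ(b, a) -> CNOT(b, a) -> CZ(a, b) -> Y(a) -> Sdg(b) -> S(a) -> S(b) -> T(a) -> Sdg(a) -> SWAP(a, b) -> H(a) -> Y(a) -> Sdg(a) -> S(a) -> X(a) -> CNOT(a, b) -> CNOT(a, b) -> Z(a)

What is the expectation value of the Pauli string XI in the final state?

In the final state, XI has expectation 1.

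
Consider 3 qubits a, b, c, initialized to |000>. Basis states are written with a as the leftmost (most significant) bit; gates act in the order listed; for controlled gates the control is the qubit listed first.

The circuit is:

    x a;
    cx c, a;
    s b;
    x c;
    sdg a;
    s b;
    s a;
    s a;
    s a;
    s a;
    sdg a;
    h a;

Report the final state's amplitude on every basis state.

After the circuit, the state carries amplitude -sqrt(2)/2 on |001>, sqrt(2)/2 on |101>, and 0 on every other basis state. Key observation: the block from step 7 through step 10 cancels to the identity and can be dropped.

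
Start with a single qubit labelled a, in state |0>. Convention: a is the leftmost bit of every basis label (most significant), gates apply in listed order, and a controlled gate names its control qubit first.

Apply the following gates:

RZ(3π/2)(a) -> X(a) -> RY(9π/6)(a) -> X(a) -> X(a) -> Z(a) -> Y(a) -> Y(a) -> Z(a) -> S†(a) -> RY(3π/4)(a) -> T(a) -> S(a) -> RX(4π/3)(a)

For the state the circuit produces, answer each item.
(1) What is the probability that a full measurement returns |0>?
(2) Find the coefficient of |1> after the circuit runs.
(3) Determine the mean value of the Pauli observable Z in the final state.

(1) A full measurement returns |0> with probability 1/2 - sqrt(6)/8. Key observation: the block from step 6 through step 9 cancels to the identity and can be dropped.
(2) The amplitude on |1> is sqrt(2*sqrt(2) + 4)/8 - sqrt(12 - 6*sqrt(2))*exp(3*I*pi/4)/8 - I*sqrt(4 - 2*sqrt(2))/8 + sqrt(6*sqrt(2) + 12)*exp(I*pi/4)/8.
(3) The observable Z averages to -sqrt(6)/4.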